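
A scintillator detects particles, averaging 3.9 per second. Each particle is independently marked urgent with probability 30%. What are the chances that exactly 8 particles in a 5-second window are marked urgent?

0.0980

Thinning: the particles that are marked urgent themselves form a Poisson process with rate 0.3 × 3.9 = 1.17 per second.
Over the interval, μ = 1.17 × 5 = 5.85 (a 5-second window = 5 seconds).
P(N = 8) = e^(−5.85) · 5.85^8/8! ≈ 0.0980.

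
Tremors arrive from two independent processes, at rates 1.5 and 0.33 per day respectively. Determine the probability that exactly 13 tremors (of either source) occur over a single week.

0.1098

Independent Poisson processes superpose: combined rate λ = 1.5 + 0.33 = 1.83 per day.
Over the interval, μ = 1.83 × 7 = 12.81 (a week = 7 days).
P(N = 13) = e^(−12.81) · 12.81^13/13! ≈ 0.1098.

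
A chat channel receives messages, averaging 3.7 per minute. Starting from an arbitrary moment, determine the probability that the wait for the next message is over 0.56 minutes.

0.1259

The wait for the next event is exponential with rate λ = 3.7 per minute.
P(T > 0.56) = e^(−λt) = e^(−3.7 × 0.56) = e^(−2.072) ≈ 0.1259.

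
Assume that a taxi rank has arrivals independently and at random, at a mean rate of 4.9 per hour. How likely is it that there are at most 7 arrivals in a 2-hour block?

0.2388

Over the interval, μ = 4.9 × 2 = 9.8 (a 2-hour block = 2 hours).
P(N ≤ 7) = Σ_{j=0}^{7} e^(−μ) μ^j/j! ≈ 0.2388.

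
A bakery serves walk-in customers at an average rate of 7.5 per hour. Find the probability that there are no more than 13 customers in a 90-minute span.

0.7576

Over the interval, μ = 7.5 × 1.5 = 11.25 (a 90-minute span = 1.5 hours).
P(N ≤ 13) = Σ_{j=0}^{13} e^(−μ) μ^j/j! ≈ 0.7576.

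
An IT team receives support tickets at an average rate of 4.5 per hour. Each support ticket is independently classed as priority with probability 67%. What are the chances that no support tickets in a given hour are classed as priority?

Thinning: the support tickets that are classed as priority themselves form a Poisson process with rate 0.67 × 4.5 = 3.015 per hour.
So μ = 3.015.
P(N = 0) = e^(−3.015) · 3.015^0/0! ≈ 0.0490.

0.0490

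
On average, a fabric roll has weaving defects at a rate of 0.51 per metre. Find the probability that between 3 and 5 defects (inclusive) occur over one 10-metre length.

0.4819

Over the interval, μ = 0.51 × 10 = 5.1 (a 10-metre length = 10 metres).
P(3 ≤ N ≤ 5) = Σ_{j=3}^{5} e^(−5.1) · 5.1^j/j! ≈ 0.4819.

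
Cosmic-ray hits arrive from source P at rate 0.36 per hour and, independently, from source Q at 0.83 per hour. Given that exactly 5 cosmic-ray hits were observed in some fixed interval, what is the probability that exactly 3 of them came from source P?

Given the total, each event is independently from source P with probability p = λ_P/(λ_P+λ_Q) = 0.36/1.19 ≈ 0.3025.
So K ~ Binomial(5, 0.36/1.19): P(K = 3) = C(5,3) · (0.36/1.19)^3 · (0.83/1.19)^2 ≈ 0.1347.

0.1347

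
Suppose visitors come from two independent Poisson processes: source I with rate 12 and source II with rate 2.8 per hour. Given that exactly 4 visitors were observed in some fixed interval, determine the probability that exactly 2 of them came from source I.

Given the total, each event is independently from source I with probability p = λ_I/(λ_I+λ_II) = 12/14.8 ≈ 0.8108.
So K ~ Binomial(4, 12/14.8): P(K = 2) = C(4,2) · (12/14.8)^2 · (2.8/14.8)^2 ≈ 0.1412.

0.1412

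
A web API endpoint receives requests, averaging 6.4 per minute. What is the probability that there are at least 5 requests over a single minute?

0.7649

With mean μ = 6.4 per minute,
P(N ≥ 5) = 1 − P(N ≤ 4) = 1 − Σ_{j=0}^{4} e^(−μ) μ^j/j! ≈ 0.7649.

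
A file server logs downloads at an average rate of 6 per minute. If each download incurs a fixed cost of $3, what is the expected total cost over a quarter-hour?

E[N] = 6 × 15 = 90 (a quarter-hour = 15 minutes); E[cost] = 90 × $3 = $270.

$270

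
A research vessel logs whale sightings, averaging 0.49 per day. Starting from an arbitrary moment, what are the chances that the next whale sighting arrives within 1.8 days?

0.5860

Inter-arrival times are exponential with rate λ = 0.49 per day.
P(T ≤ 1.8) = 1 − e^(−λt) = 1 − e^(−0.49 × 1.8) = 1 − e^(−0.882) ≈ 0.5860.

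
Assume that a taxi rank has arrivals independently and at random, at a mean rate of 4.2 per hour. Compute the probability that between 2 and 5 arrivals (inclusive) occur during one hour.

0.6752

With mean μ = 4.2 per hour,
P(2 ≤ N ≤ 5) = Σ_{j=2}^{5} e^(−4.2) · 4.2^j/j! ≈ 0.6752.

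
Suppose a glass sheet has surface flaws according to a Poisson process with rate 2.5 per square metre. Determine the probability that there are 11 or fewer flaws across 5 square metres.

0.4058

Over the interval, μ = 2.5 × 5 = 12.5 (5 square metres).
P(N ≤ 11) = Σ_{j=0}^{11} e^(−μ) μ^j/j! ≈ 0.4058.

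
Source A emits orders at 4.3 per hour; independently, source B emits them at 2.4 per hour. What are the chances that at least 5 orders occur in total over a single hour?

0.7978

Independent Poisson processes superpose: combined rate λ = 4.3 + 2.4 = 6.7 per hour.
So μ = 6.7.
P(N ≥ 5) = 1 − P(N ≤ 4) ≈ 0.7978.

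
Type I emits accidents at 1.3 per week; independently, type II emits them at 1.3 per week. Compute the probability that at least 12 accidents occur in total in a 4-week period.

0.3495

Independent Poisson processes superpose: combined rate λ = 1.3 + 1.3 = 2.6 per week.
Over the interval, μ = 2.6 × 4 = 10.4 (a 4-week period = 4 weeks).
P(N ≥ 12) = 1 − P(N ≤ 11) ≈ 0.3495.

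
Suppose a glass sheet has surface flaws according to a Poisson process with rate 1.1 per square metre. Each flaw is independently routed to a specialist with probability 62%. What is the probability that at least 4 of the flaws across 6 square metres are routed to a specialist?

0.5843

Thinning: the flaws that are routed to a specialist themselves form a Poisson process with rate 0.62 × 1.1 = 0.682 per square metre.
Over the interval, μ = 0.682 × 6 = 4.092 (6 square metres).
P(N ≥ 4) = 1 − P(N ≤ 3) ≈ 0.5843.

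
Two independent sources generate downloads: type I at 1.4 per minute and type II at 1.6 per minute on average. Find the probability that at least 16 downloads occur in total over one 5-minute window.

Independent Poisson processes superpose: combined rate λ = 1.4 + 1.6 = 3 per minute.
Over the interval, μ = 3 × 5 = 15 (a 5-minute window = 5 minutes).
P(N ≥ 16) = 1 − P(N ≤ 15) ≈ 0.4319.

0.4319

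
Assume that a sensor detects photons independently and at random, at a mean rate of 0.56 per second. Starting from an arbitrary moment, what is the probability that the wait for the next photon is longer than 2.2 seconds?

The wait for the next event is exponential with rate λ = 0.56 per second.
P(T > 2.2) = e^(−λt) = e^(−0.56 × 2.2) = e^(−1.232) ≈ 0.2917.

0.2917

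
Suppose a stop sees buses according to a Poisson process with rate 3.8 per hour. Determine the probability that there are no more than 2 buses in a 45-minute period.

Over the interval, μ = 3.8 × 0.75 = 2.85 (a 45-minute period = 0.75 hours).
P(N ≤ 2) = Σ_{j=0}^{2} e^(−μ) μ^j/j! ≈ 0.4576.

0.4576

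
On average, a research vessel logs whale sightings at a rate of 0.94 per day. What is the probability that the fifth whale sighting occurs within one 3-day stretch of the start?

0.1555

Over the interval, μ = 0.94 × 3 = 2.82 (a 3-day stretch = 3 days).
The fifth arrival falls in the interval iff at least 5 events occur there: P(S_5 ≤ t) = P(N ≥ 5) = 1 − P(N ≤ 4) ≈ 0.1555.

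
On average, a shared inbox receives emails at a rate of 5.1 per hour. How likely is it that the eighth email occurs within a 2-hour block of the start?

0.7973

Over the interval, μ = 5.1 × 2 = 10.2 (a 2-hour block = 2 hours).
The eighth arrival falls in the interval iff at least 8 events occur there: P(S_8 ≤ t) = P(N ≥ 8) = 1 − P(N ≤ 7) ≈ 0.7973.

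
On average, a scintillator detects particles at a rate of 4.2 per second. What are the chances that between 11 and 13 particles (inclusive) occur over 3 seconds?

Over the interval, μ = 4.2 × 3 = 12.6 (3 seconds).
P(11 ≤ N ≤ 13) = Σ_{j=11}^{13} e^(−12.6) · 12.6^j/j! ≈ 0.3293.

0.3293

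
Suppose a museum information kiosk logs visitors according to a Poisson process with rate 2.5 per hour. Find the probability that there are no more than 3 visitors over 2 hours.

0.2650

Over the interval, μ = 2.5 × 2 = 5 (2 hours).
P(N ≤ 3) = Σ_{j=0}^{3} e^(−μ) μ^j/j! ≈ 0.2650.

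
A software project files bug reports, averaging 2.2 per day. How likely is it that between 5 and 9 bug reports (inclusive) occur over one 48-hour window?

Over the interval, μ = 2.2 × 2 = 4.4 (a 48-hour window = 2 days).
P(5 ≤ N ≤ 9) = Σ_{j=5}^{9} e^(−4.4) · 4.4^j/j! ≈ 0.4339.

0.4339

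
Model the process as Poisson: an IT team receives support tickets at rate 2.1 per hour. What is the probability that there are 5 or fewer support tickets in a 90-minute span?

0.9002

Over the interval, μ = 2.1 × 1.5 = 3.15 (a 90-minute span = 1.5 hours).
P(N ≤ 5) = Σ_{j=0}^{5} e^(−μ) μ^j/j! ≈ 0.9002.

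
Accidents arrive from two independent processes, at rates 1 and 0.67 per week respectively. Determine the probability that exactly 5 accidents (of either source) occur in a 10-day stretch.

Independent Poisson processes superpose: combined rate λ = 1 + 0.67 = 1.67 per week.
Over the interval, μ = 1.67 × 10/7 ≈ 2.38571 (a 10-day stretch = 10/7 weeks).
P(N = 5) = e^(−2.38571) · 2.38571^5/5! ≈ 0.0593.

0.0593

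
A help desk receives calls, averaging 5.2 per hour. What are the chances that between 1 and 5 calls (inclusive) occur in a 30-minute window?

0.8767

Over the interval, μ = 5.2 × 0.5 = 2.6 (a 30-minute window = 0.5 hours).
P(1 ≤ N ≤ 5) = Σ_{j=1}^{5} e^(−2.6) · 2.6^j/j! ≈ 0.8767.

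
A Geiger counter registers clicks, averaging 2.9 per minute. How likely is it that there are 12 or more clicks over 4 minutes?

Over the interval, μ = 2.9 × 4 = 11.6 (4 minutes).
P(N ≥ 12) = 1 − P(N ≤ 11) = 1 − Σ_{j=0}^{11} e^(−μ) μ^j/j! ≈ 0.4920.

0.4920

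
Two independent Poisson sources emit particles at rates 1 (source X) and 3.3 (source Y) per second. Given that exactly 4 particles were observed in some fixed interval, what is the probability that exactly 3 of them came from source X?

Given the total, each event is independently from source X with probability p = λ_X/(λ_X+λ_Y) = 1/4.3 ≈ 0.2326.
So K ~ Binomial(4, 1/4.3): P(K = 3) = C(4,3) · (1/4.3)^3 · (3.3/4.3)^1 ≈ 0.0386.

0.0386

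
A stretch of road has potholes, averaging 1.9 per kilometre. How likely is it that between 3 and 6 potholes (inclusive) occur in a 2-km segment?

Over the interval, μ = 1.9 × 2 = 3.8 (a 2-km segment = 2 kilometres).
P(3 ≤ N ≤ 6) = Σ_{j=3}^{6} e^(−3.8) · 3.8^j/j! ≈ 0.6402.

0.6402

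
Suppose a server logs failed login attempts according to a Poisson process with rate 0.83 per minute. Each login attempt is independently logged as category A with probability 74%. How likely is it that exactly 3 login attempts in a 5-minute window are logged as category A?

0.2239

Thinning: the login attempts that are logged as category A themselves form a Poisson process with rate 0.74 × 0.83 = 0.6142 per minute.
Over the interval, μ = 0.6142 × 5 = 3.071 (a 5-minute window = 5 minutes).
P(N = 3) = e^(−3.071) · 3.071^3/3! ≈ 0.2239.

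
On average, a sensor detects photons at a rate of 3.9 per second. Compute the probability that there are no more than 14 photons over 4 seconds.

0.4056

Over the interval, μ = 3.9 × 4 = 15.6 (4 seconds).
P(N ≤ 14) = Σ_{j=0}^{14} e^(−μ) μ^j/j! ≈ 0.4056.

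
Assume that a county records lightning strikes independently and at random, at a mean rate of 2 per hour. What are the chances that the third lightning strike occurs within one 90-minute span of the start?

0.5768

Over the interval, μ = 2 × 1.5 = 3 (a 90-minute span = 1.5 hours).
The third arrival falls in the interval iff at least 3 events occur there: P(S_3 ≤ t) = P(N ≥ 3) = 1 − P(N ≤ 2) ≈ 0.5768.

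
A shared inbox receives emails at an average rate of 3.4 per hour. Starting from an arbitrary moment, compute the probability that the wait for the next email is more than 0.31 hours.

The wait for the next event is exponential with rate λ = 3.4 per hour.
P(T > 0.31) = e^(−λt) = e^(−3.4 × 0.31) = e^(−1.054) ≈ 0.3485.

0.3485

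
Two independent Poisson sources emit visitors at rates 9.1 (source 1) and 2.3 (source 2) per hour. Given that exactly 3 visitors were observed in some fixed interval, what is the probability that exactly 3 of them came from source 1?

0.5086

Given the total, each event is independently from source 1 with probability p = λ_1/(λ_1+λ_2) = 9.1/11.4 ≈ 0.7982.
So K ~ Binomial(3, 9.1/11.4): P(K = 3) = C(3,3) · (9.1/11.4)^3 · (2.3/11.4)^0 ≈ 0.5086.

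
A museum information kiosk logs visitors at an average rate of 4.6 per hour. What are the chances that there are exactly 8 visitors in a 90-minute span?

0.1284

Over the interval, μ = 4.6 × 1.5 = 6.9 (a 90-minute span = 1.5 hours).
P(N = 8) = e^(−μ) μ^8/8! = e^(−6.9) · 6.9^8/40320 ≈ 0.1284.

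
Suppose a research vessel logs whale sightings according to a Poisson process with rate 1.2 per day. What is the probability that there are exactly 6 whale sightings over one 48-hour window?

Over the interval, μ = 1.2 × 2 = 2.4 (a 48-hour window = 2 days).
P(N = 6) = e^(−μ) μ^6/6! = e^(−2.4) · 2.4^6/720 ≈ 0.0241.

0.0241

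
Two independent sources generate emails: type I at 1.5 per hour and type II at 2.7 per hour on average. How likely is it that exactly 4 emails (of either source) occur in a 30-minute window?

0.0992

Independent Poisson processes superpose: combined rate λ = 1.5 + 2.7 = 4.2 per hour.
Over the interval, μ = 4.2 × 0.5 = 2.1 (a 30-minute window = 0.5 hours).
P(N = 4) = e^(−2.1) · 2.1^4/4! ≈ 0.0992.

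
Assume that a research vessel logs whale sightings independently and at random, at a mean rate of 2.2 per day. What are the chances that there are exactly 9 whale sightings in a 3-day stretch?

0.0891

Over the interval, μ = 2.2 × 3 = 6.6 (a 3-day stretch = 3 days).
P(N = 9) = e^(−μ) μ^9/9! = e^(−6.6) · 6.6^9/362880 ≈ 0.0891.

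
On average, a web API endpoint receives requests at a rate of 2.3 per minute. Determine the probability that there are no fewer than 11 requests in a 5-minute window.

0.5983

Over the interval, μ = 2.3 × 5 = 11.5 (a 5-minute window = 5 minutes).
P(N ≥ 11) = 1 − P(N ≤ 10) = 1 − Σ_{j=0}^{10} e^(−μ) μ^j/j! ≈ 0.5983.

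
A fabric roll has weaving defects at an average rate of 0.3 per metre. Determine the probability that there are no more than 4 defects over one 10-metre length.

Over the interval, μ = 0.3 × 10 = 3 (a 10-metre length = 10 metres).
P(N ≤ 4) = Σ_{j=0}^{4} e^(−μ) μ^j/j! ≈ 0.8153.

0.8153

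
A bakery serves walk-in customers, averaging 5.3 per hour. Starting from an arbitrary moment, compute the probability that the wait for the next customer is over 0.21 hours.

0.3286

The wait for the next event is exponential with rate λ = 5.3 per hour.
P(T > 0.21) = e^(−λt) = e^(−5.3 × 0.21) = e^(−1.113) ≈ 0.3286.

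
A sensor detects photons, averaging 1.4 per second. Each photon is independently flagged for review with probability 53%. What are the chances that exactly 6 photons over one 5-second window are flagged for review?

Thinning: the photons that are flagged for review themselves form a Poisson process with rate 0.53 × 1.4 = 0.742 per second.
Over the interval, μ = 0.742 × 5 = 3.71 (a 5-second window = 5 seconds).
P(N = 6) = e^(−3.71) · 3.71^6/6! ≈ 0.0886.

0.0886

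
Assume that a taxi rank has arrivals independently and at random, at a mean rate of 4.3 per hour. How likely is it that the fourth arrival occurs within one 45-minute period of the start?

0.4030

Over the interval, μ = 4.3 × 0.75 = 3.225 (a 45-minute period = 0.75 hours).
The fourth arrival falls in the interval iff at least 4 events occur there: P(S_4 ≤ t) = P(N ≥ 4) = 1 − P(N ≤ 3) ≈ 0.4030.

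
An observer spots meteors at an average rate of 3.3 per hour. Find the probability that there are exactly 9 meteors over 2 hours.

Over the interval, μ = 3.3 × 2 = 6.6 (2 hours).
P(N = 9) = e^(−μ) μ^9/9! = e^(−6.6) · 6.6^9/362880 ≈ 0.0891.

0.0891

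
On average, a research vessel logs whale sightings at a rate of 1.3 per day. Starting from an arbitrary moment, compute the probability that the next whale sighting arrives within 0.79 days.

Inter-arrival times are exponential with rate λ = 1.3 per day.
P(T ≤ 0.79) = 1 − e^(−λt) = 1 − e^(−1.3 × 0.79) = 1 − e^(−1.027) ≈ 0.6419.

0.6419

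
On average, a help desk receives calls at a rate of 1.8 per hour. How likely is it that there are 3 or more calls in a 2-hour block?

Over the interval, μ = 1.8 × 2 = 3.6 (a 2-hour block = 2 hours).
P(N ≥ 3) = 1 − P(N ≤ 2) = 1 − Σ_{j=0}^{2} e^(−μ) μ^j/j! ≈ 0.6973.

0.6973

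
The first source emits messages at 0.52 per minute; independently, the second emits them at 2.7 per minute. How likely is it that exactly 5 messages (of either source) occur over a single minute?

0.1153

Independent Poisson processes superpose: combined rate λ = 0.52 + 2.7 = 3.22 per minute.
So μ = 3.22.
P(N = 5) = e^(−3.22) · 3.22^5/5! ≈ 0.1153.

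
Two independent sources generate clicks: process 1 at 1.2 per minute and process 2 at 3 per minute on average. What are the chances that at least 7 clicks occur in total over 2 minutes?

Independent Poisson processes superpose: combined rate λ = 1.2 + 3 = 4.2 per minute.
Over the interval, μ = 4.2 × 2 = 8.4 (2 minutes).
P(N ≥ 7) = 1 − P(N ≤ 6) ≈ 0.7330.

0.7330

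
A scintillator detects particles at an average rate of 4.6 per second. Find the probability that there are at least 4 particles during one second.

0.6743

With mean μ = 4.6 per second,
P(N ≥ 4) = 1 − P(N ≤ 3) = 1 − Σ_{j=0}^{3} e^(−μ) μ^j/j! ≈ 0.6743.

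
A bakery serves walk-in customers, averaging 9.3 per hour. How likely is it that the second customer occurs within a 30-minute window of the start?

Over the interval, μ = 9.3 × 0.5 = 4.65 (a 30-minute window = 0.5 hours).
The second arrival falls in the interval iff at least 2 events occur there: P(S_2 ≤ t) = P(N ≥ 2) = 1 − P(N ≤ 1) ≈ 0.9460.

0.9460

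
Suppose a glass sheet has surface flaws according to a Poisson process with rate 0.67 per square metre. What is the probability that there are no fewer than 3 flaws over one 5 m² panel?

0.6505

Over the interval, μ = 0.67 × 5 = 3.35 (a 5 m² panel = 5 square metres).
P(N ≥ 3) = 1 − P(N ≤ 2) = 1 − Σ_{j=0}^{2} e^(−μ) μ^j/j! ≈ 0.6505.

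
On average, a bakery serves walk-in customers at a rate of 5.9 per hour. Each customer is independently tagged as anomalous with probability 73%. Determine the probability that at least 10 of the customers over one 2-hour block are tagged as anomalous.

0.3619

Thinning: the customers that are tagged as anomalous themselves form a Poisson process with rate 0.73 × 5.9 = 4.307 per hour.
Over the interval, μ = 4.307 × 2 = 8.614 (a 2-hour block = 2 hours).
P(N ≥ 10) = 1 − P(N ≤ 9) ≈ 0.3619.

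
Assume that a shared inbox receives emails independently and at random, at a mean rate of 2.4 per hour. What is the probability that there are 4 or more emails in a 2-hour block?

0.7058

Over the interval, μ = 2.4 × 2 = 4.8 (a 2-hour block = 2 hours).
P(N ≥ 4) = 1 − P(N ≤ 3) = 1 − Σ_{j=0}^{3} e^(−μ) μ^j/j! ≈ 0.7058.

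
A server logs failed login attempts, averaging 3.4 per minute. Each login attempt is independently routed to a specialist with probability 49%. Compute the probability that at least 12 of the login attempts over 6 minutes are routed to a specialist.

Thinning: the login attempts that are routed to a specialist themselves form a Poisson process with rate 0.49 × 3.4 = 1.666 per minute.
Over the interval, μ = 1.666 × 6 = 9.996 (6 minutes).
P(N ≥ 12) = 1 − P(N ≤ 11) ≈ 0.3028.

0.3028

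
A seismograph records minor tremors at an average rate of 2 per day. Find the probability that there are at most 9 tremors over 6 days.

0.2424

Over the interval, μ = 2 × 6 = 12 (6 days).
P(N ≤ 9) = Σ_{j=0}^{9} e^(−μ) μ^j/j! ≈ 0.2424.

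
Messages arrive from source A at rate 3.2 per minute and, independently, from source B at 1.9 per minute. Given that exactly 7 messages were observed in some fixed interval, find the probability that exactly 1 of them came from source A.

0.0117

Given the total, each event is independently from source A with probability p = λ_A/(λ_A+λ_B) = 3.2/5.1 ≈ 0.6275.
So K ~ Binomial(7, 3.2/5.1): P(K = 1) = C(7,1) · (3.2/5.1)^1 · (1.9/5.1)^6 ≈ 0.0117.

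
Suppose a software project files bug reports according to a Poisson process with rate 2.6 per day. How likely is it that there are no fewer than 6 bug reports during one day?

With mean μ = 2.6 per day,
P(N ≥ 6) = 1 − P(N ≤ 5) = 1 − Σ_{j=0}^{5} e^(−μ) μ^j/j! ≈ 0.0490.

0.0490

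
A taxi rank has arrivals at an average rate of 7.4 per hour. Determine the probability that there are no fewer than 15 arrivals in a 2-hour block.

0.5137

Over the interval, μ = 7.4 × 2 = 14.8 (a 2-hour block = 2 hours).
P(N ≥ 15) = 1 − P(N ≤ 14) = 1 − Σ_{j=0}^{14} e^(−μ) μ^j/j! ≈ 0.5137.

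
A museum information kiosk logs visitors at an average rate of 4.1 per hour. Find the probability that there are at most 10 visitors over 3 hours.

0.3166

Over the interval, μ = 4.1 × 3 = 12.3 (3 hours).
P(N ≤ 10) = Σ_{j=0}^{10} e^(−μ) μ^j/j! ≈ 0.3166.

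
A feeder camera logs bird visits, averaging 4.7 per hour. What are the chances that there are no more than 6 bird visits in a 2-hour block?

Over the interval, μ = 4.7 × 2 = 9.4 (a 2-hour block = 2 hours).
P(N ≤ 6) = Σ_{j=0}^{6} e^(−μ) μ^j/j! ≈ 0.1727.

0.1727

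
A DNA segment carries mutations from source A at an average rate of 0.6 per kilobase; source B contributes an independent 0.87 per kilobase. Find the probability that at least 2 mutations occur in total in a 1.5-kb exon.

0.6466

Independent Poisson processes superpose: combined rate λ = 0.6 + 0.87 = 1.47 per kilobase.
Over the interval, μ = 1.47 × 1.5 = 2.205 (a 1.5-kb exon = 1.5 kilobases).
P(N ≥ 2) = 1 − P(N ≤ 1) ≈ 0.6466.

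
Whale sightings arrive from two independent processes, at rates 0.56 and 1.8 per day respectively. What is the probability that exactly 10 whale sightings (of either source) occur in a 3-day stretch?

0.0734

Independent Poisson processes superpose: combined rate λ = 0.56 + 1.8 = 2.36 per day.
Over the interval, μ = 2.36 × 3 = 7.08 (a 3-day stretch = 3 days).
P(N = 10) = e^(−7.08) · 7.08^10/10! ≈ 0.0734.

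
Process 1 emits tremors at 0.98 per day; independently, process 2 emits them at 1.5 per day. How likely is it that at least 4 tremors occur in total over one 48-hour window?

Independent Poisson processes superpose: combined rate λ = 0.98 + 1.5 = 2.48 per day.
Over the interval, μ = 2.48 × 2 = 4.96 (a 48-hour window = 2 days).
P(N ≥ 4) = 1 − P(N ≤ 3) ≈ 0.7293.

0.7293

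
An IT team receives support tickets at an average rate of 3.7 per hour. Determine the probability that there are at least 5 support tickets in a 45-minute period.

Over the interval, μ = 3.7 × 0.75 = 2.775 (a 45-minute period = 0.75 hours).
P(N ≥ 5) = 1 − P(N ≤ 4) = 1 − Σ_{j=0}^{4} e^(−μ) μ^j/j! ≈ 0.1485.

0.1485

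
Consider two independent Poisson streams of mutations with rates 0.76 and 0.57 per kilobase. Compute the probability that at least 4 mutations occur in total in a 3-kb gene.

Independent Poisson processes superpose: combined rate λ = 0.76 + 0.57 = 1.33 per kilobase.
Over the interval, μ = 1.33 × 3 = 3.99 (a 3-kb gene = 3 kilobases).
P(N ≥ 4) = 1 − P(N ≤ 3) ≈ 0.5646.

0.5646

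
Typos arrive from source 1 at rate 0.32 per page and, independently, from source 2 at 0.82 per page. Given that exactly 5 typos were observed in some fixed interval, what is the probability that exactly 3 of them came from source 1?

Given the total, each event is independently from source 1 with probability p = λ_1/(λ_1+λ_2) = 0.32/1.14 ≈ 0.2807.
So K ~ Binomial(5, 0.32/1.14): P(K = 3) = C(5,3) · (0.32/1.14)^3 · (0.82/1.14)^2 ≈ 0.1144.

0.1144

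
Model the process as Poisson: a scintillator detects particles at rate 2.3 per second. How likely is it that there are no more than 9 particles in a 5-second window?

0.2888

Over the interval, μ = 2.3 × 5 = 11.5 (a 5-second window = 5 seconds).
P(N ≤ 9) = Σ_{j=0}^{9} e^(−μ) μ^j/j! ≈ 0.2888.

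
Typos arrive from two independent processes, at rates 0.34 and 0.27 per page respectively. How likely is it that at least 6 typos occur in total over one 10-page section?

0.5702

Independent Poisson processes superpose: combined rate λ = 0.34 + 0.27 = 0.61 per page.
Over the interval, μ = 0.61 × 10 = 6.1 (a 10-page section = 10 pages).
P(N ≥ 6) = 1 − P(N ≤ 5) ≈ 0.5702.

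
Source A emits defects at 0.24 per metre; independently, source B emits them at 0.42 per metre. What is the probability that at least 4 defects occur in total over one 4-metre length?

Independent Poisson processes superpose: combined rate λ = 0.24 + 0.42 = 0.66 per metre.
Over the interval, μ = 0.66 × 4 = 2.64 (a 4-metre length = 4 metres).
P(N ≥ 4) = 1 − P(N ≤ 3) ≈ 0.2727.

0.2727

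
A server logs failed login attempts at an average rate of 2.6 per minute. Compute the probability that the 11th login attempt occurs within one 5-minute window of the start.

Over the interval, μ = 2.6 × 5 = 13 (a 5-minute window = 5 minutes).
The 11th arrival falls in the interval iff at least 11 events occur there: P(S_11 ≤ t) = P(N ≥ 11) = 1 − P(N ≤ 10) ≈ 0.7483.

0.7483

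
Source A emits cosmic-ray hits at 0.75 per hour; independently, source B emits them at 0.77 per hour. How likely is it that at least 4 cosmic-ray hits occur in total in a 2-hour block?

Independent Poisson processes superpose: combined rate λ = 0.75 + 0.77 = 1.52 per hour.
Over the interval, μ = 1.52 × 2 = 3.04 (a 2-hour block = 2 hours).
P(N ≥ 4) = 1 − P(N ≤ 3) ≈ 0.3617.

0.3617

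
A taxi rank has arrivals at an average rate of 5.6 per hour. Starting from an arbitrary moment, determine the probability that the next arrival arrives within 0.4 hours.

0.8935

Inter-arrival times are exponential with rate λ = 5.6 per hour.
P(T ≤ 0.4) = 1 − e^(−λt) = 1 − e^(−5.6 × 0.4) = 1 − e^(−2.24) ≈ 0.8935.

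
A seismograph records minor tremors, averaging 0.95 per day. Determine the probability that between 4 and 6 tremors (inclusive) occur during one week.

Over the interval, μ = 0.95 × 7 = 6.65 (a week = 7 days).
P(4 ≤ N ≤ 6) = Σ_{j=4}^{6} e^(−6.65) · 6.65^j/j! ≈ 0.4011.

0.4011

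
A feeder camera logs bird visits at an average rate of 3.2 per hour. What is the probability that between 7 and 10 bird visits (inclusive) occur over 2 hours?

0.3963

Over the interval, μ = 3.2 × 2 = 6.4 (2 hours).
P(7 ≤ N ≤ 10) = Σ_{j=7}^{10} e^(−6.4) · 6.4^j/j! ≈ 0.3963.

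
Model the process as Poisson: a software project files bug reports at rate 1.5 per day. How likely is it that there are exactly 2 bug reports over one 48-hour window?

Over the interval, μ = 1.5 × 2 = 3 (a 48-hour window = 2 days).
P(N = 2) = e^(−μ) μ^2/2! = e^(−3) · 3^2/2 ≈ 0.2240.

0.2240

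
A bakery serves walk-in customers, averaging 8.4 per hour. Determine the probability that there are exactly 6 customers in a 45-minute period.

0.1595

Over the interval, μ = 8.4 × 0.75 = 6.3 (a 45-minute period = 0.75 hours).
P(N = 6) = e^(−μ) μ^6/6! = e^(−6.3) · 6.3^6/720 ≈ 0.1595.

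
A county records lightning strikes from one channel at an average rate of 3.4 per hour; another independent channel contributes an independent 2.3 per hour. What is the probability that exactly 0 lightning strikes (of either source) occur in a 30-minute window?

Independent Poisson processes superpose: combined rate λ = 3.4 + 2.3 = 5.7 per hour.
Over the interval, μ = 5.7 × 0.5 = 2.85 (a 30-minute window = 0.5 hours).
P(N = 0) = e^(−2.85) · 2.85^0/0! ≈ 0.0578.

0.0578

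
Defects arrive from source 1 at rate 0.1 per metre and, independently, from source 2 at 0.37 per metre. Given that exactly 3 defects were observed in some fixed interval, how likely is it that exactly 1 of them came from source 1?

Given the total, each event is independently from source 1 with probability p = λ_1/(λ_1+λ_2) = 0.1/0.47 ≈ 0.2128.
So K ~ Binomial(3, 0.1/0.47): P(K = 1) = C(3,1) · (0.1/0.47)^1 · (0.37/0.47)^2 ≈ 0.3956.

0.3956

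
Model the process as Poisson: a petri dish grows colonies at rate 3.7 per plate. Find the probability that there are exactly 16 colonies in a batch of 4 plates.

0.0946

Over the interval, μ = 3.7 × 4 = 14.8 (a batch of 4 plates = 4 plates).
P(N = 16) = e^(−μ) μ^16/16! = e^(−14.8) · 14.8^16/20922789888000 ≈ 0.0946.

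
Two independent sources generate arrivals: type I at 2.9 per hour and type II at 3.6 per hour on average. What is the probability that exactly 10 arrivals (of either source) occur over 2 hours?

0.0859

Independent Poisson processes superpose: combined rate λ = 2.9 + 3.6 = 6.5 per hour.
Over the interval, μ = 6.5 × 2 = 13 (2 hours).
P(N = 10) = e^(−13) · 13^10/10! ≈ 0.0859.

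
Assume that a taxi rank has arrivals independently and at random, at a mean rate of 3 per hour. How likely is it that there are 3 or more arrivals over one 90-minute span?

Over the interval, μ = 3 × 1.5 = 4.5 (a 90-minute span = 1.5 hours).
P(N ≥ 3) = 1 − P(N ≤ 2) = 1 − Σ_{j=0}^{2} e^(−μ) μ^j/j! ≈ 0.8264.

0.8264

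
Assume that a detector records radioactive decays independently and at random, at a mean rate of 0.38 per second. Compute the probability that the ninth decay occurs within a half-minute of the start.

0.8016

Over the interval, μ = 0.38 × 30 = 11.4 (a half-minute = 30 seconds).
The ninth arrival falls in the interval iff at least 9 events occur there: P(S_9 ≤ t) = P(N ≥ 9) = 1 − P(N ≤ 8) ≈ 0.8016.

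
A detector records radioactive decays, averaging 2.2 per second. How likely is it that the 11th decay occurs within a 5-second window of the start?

Over the interval, μ = 2.2 × 5 = 11 (a 5-second window = 5 seconds).
The 11th arrival falls in the interval iff at least 11 events occur there: P(S_11 ≤ t) = P(N ≥ 11) = 1 − P(N ≤ 10) ≈ 0.5401.

0.5401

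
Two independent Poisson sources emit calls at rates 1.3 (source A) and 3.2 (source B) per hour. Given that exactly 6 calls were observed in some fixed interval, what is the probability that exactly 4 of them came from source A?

0.0528

Given the total, each event is independently from source A with probability p = λ_A/(λ_A+λ_B) = 1.3/4.5 ≈ 0.2889.
So K ~ Binomial(6, 1.3/4.5): P(K = 4) = C(6,4) · (1.3/4.5)^4 · (3.2/4.5)^2 ≈ 0.0528.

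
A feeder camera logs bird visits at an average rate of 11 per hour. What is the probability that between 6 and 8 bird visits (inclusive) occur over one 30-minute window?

Over the interval, μ = 11 × 0.5 = 5.5 (a 30-minute window = 0.5 hours).
P(6 ≤ N ≤ 8) = Σ_{j=6}^{8} e^(−5.5) · 5.5^j/j! ≈ 0.3654.

0.3654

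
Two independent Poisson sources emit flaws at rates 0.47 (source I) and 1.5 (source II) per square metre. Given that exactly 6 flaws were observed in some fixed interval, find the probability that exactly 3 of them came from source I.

0.1199

Given the total, each event is independently from source I with probability p = λ_I/(λ_I+λ_II) = 0.47/1.97 ≈ 0.2386.
So K ~ Binomial(6, 0.47/1.97): P(K = 3) = C(6,3) · (0.47/1.97)^3 · (1.5/1.97)^3 ≈ 0.1199.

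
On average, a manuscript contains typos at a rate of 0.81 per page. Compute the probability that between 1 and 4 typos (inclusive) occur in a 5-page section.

0.6016

Over the interval, μ = 0.81 × 5 = 4.05 (a 5-page section = 5 pages).
P(1 ≤ N ≤ 4) = Σ_{j=1}^{4} e^(−4.05) · 4.05^j/j! ≈ 0.6016.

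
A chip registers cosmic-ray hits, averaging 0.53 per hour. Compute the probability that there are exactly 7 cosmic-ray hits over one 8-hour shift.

Over the interval, μ = 0.53 × 8 = 4.24 (an 8-hour shift = 8 hours).
P(N = 7) = e^(−μ) μ^7/7! = e^(−4.24) · 4.24^7/5040 ≈ 0.0704.

0.0704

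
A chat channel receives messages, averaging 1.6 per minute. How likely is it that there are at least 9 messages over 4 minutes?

Over the interval, μ = 1.6 × 4 = 6.4 (4 minutes).
P(N ≥ 9) = 1 − P(N ≤ 8) = 1 − Σ_{j=0}^{8} e^(−μ) μ^j/j! ≈ 0.1967.

0.1967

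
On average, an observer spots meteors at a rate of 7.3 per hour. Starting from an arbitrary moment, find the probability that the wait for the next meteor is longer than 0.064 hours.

0.6268

The wait for the next event is exponential with rate λ = 7.3 per hour.
P(T > 0.064) = e^(−λt) = e^(−7.3 × 0.064) = e^(−0.4672) ≈ 0.6268.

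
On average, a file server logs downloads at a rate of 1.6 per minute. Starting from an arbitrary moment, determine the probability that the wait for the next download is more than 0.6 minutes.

The wait for the next event is exponential with rate λ = 1.6 per minute.
P(T > 0.6) = e^(−λt) = e^(−1.6 × 0.6) = e^(−0.96) ≈ 0.3829.

0.3829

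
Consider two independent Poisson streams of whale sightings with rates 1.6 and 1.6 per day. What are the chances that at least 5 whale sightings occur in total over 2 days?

0.7649

Independent Poisson processes superpose: combined rate λ = 1.6 + 1.6 = 3.2 per day.
Over the interval, μ = 3.2 × 2 = 6.4 (2 days).
P(N ≥ 5) = 1 − P(N ≤ 4) ≈ 0.7649.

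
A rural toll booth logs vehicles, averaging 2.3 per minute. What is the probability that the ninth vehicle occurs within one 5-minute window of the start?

Over the interval, μ = 2.3 × 5 = 11.5 (a 5-minute window = 5 minutes).
The ninth arrival falls in the interval iff at least 9 events occur there: P(S_9 ≤ t) = P(N ≥ 9) = 1 − P(N ≤ 8) ≈ 0.8094.

0.8094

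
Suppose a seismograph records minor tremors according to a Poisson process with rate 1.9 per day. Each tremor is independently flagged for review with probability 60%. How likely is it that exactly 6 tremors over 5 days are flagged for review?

0.1594

Thinning: the tremors that are flagged for review themselves form a Poisson process with rate 0.6 × 1.9 = 1.14 per day.
Over the interval, μ = 1.14 × 5 = 5.7 (5 days).
P(N = 6) = e^(−5.7) · 5.7^6/6! ≈ 0.1594.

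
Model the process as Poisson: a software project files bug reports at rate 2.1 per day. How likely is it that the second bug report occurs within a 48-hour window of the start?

0.9220

Over the interval, μ = 2.1 × 2 = 4.2 (a 48-hour window = 2 days).
The second arrival falls in the interval iff at least 2 events occur there: P(S_2 ≤ t) = P(N ≥ 2) = 1 − P(N ≤ 1) ≈ 0.9220.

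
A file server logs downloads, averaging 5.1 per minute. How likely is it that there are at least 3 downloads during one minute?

With mean μ = 5.1 per minute,
P(N ≥ 3) = 1 − P(N ≤ 2) = 1 − Σ_{j=0}^{2} e^(−μ) μ^j/j! ≈ 0.8835.

0.8835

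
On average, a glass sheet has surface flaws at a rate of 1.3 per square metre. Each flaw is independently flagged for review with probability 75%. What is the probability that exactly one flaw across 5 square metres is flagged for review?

Thinning: the flaws that are flagged for review themselves form a Poisson process with rate 0.75 × 1.3 = 0.975 per square metre.
Over the interval, μ = 0.975 × 5 = 4.875 (5 square metres).
P(N = 1) = e^(−4.875) · 4.875^1/1! ≈ 0.0372.

0.0372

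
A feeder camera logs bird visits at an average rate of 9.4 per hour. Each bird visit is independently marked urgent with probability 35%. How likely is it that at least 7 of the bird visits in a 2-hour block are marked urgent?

0.4860

Thinning: the bird visits that are marked urgent themselves form a Poisson process with rate 0.35 × 9.4 = 3.29 per hour.
Over the interval, μ = 3.29 × 2 = 6.58 (a 2-hour block = 2 hours).
P(N ≥ 7) = 1 − P(N ≤ 6) ≈ 0.4860.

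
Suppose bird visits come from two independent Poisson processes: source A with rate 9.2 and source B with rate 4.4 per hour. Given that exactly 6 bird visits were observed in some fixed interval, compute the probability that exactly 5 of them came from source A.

0.2750

Given the total, each event is independently from source A with probability p = λ_A/(λ_A+λ_B) = 9.2/13.6 ≈ 0.6765.
So K ~ Binomial(6, 9.2/13.6): P(K = 5) = C(6,5) · (9.2/13.6)^5 · (4.4/13.6)^1 ≈ 0.2750.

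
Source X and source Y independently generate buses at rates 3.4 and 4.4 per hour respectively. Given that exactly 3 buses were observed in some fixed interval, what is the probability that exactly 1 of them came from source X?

Given the total, each event is independently from source X with probability p = λ_X/(λ_X+λ_Y) = 3.4/7.8 ≈ 0.4359.
So K ~ Binomial(3, 3.4/7.8): P(K = 1) = C(3,1) · (3.4/7.8)^1 · (4.4/7.8)^2 ≈ 0.4161.

0.4161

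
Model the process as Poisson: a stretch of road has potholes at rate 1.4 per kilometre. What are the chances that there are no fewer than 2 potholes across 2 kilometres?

Over the interval, μ = 1.4 × 2 = 2.8 (2 kilometres).
P(N ≥ 2) = 1 − P(N ≤ 1) = 1 − Σ_{j=0}^{1} e^(−μ) μ^j/j! ≈ 0.7689.

0.7689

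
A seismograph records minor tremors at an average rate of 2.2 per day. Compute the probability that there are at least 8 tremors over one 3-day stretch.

0.3419

Over the interval, μ = 2.2 × 3 = 6.6 (a 3-day stretch = 3 days).
P(N ≥ 8) = 1 − P(N ≤ 7) = 1 − Σ_{j=0}^{7} e^(−μ) μ^j/j! ≈ 0.3419.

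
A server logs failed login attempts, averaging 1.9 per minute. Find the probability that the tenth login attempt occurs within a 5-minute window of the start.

0.4782

Over the interval, μ = 1.9 × 5 = 9.5 (a 5-minute window = 5 minutes).
The tenth arrival falls in the interval iff at least 10 events occur there: P(S_10 ≤ t) = P(N ≥ 10) = 1 − P(N ≤ 9) ≈ 0.4782.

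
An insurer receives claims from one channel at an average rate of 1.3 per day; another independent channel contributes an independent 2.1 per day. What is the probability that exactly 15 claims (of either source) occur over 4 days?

Independent Poisson processes superpose: combined rate λ = 1.3 + 2.1 = 3.4 per day.
Over the interval, μ = 3.4 × 4 = 13.6 (4 days).
P(N = 15) = e^(−13.6) · 13.6^15/15! ≈ 0.0955.

0.0955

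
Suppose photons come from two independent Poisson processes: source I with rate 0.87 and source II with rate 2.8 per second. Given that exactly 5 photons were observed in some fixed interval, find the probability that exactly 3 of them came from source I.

0.0775

Given the total, each event is independently from source I with probability p = λ_I/(λ_I+λ_II) = 0.87/3.67 ≈ 0.2371.
So K ~ Binomial(5, 0.87/3.67): P(K = 3) = C(5,3) · (0.87/3.67)^3 · (2.8/3.67)^2 ≈ 0.0775.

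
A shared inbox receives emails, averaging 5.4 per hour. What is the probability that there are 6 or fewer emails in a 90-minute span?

Over the interval, μ = 5.4 × 1.5 = 8.1 (a 90-minute span = 1.5 hours).
P(N ≤ 6) = Σ_{j=0}^{6} e^(−μ) μ^j/j! ≈ 0.3013.

0.3013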